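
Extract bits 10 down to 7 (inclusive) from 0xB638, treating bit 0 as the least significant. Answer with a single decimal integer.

12

v = 1011011000111000
Shift right by 7: 101101100
Mask low 4 bits: 1100 = 12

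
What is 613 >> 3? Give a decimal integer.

613 = 1001100101
shift right by 3 → 0001001100 = 76
(equivalently, floor(613 / 8))

76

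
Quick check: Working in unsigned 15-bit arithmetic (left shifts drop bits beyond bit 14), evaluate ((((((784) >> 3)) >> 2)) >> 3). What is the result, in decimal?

784 = 000001100010000
→ >> 3 → 000000001100010 = 98
→ >> 2 → 000000000011000 = 24
→ >> 3 → 000000000000011 = 3

3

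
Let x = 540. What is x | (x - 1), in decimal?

543

x = 1000011100 = 540
x - 1 = 1000011011
OR    = 1000011111 = 543
(x | (x - 1) sets all bits below the lowest set bit.)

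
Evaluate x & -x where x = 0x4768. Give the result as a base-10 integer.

8

x = 100011101101000 = 18280
-x (two's complement) = …011100010011000
AND   = 000000000001000 = 8
(x & -x isolates the lowest set bit of x.)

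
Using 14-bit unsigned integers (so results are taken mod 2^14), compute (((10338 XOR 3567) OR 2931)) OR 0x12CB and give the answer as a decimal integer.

16383

10338 = 10100001100010
3567 = 00110111101111
→ XOR → 10010110001101 = 9613
2931 = 00101101110011
→ OR → 10111111111111 = 12287
0x12CB = 01001011001011
→ OR → 11111111111111 = 16383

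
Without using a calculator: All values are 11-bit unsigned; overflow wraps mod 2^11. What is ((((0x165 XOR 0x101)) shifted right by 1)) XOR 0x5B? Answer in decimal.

105

0x165 = 00101100101
0x101 = 00100000001
→ XOR → 00001100100 = 100
→ shifted right by 1 → 00000110010 = 50
0x5B = 00001011011
→ XOR → 00001101001 = 105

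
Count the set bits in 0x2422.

0x2422 = 10010000100010
Count the 1s: 1 + 1 + 1 + 1 = 4

4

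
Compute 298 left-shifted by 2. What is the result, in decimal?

1192

298 = 00100101010
shift left by 2 → 10010101000 = 1192
(equivalently, 298 × 2^2 = 298 × 4)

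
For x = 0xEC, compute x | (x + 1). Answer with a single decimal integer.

237

x = 11101100 = 236
x + 1 = 11101101
OR    = 11101101 = 237
(x | (x + 1) sets the lowest cleared bit.)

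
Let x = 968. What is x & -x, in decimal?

x = 1111001000 = 968
-x (two's complement) = …0000111000
AND   = 0000001000 = 8
(x & -x isolates the lowest set bit of x.)

8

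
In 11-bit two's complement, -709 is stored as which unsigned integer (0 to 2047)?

1339

709 in 11 bits: 01011000101
Invert: 10100111010
Add 1:  10100111011 = 1339
(Check: 2^11 - 709 = 2048 - 709 = 1339.)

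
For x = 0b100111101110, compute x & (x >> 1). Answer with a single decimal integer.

x = 100111101110 = 2542
x>>1 = 010011110111
AND  = 000011100110 = 230
(x & (x >> 1) has a 1 wherever x has two consecutive 1 bits.)

230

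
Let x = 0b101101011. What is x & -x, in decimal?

1

x = 101101011 = 363
-x (two's complement) = …010010101
AND   = 000000001 = 1
(x & -x isolates the lowest set bit of x.)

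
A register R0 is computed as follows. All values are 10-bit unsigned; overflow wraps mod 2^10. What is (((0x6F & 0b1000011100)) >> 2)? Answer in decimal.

3

0x6F = 0001101111
0b1000011100 = 1000011100
→ & → 0000001100 = 12
→ >> 2 → 0000000011 = 3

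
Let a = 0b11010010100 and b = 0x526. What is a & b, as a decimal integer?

a = 11010010100
0x526 = 10100100110
AND → 10000000100 = 1028

1028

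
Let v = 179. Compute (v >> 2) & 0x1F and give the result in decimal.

v = 0010110011
Shift right by 2: 00101100
Mask low 5 bits: 01100 = 12

12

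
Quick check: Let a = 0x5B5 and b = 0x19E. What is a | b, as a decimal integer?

0x5B5 = 10110110101
0x19E = 00110011110
 OR → 10110111111 = 1471

1471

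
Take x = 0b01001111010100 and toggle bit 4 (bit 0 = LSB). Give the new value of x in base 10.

5060

x = 01001111010100
bit 4 is currently 1; toggle it via x ^ (1 << 4) = x ^ 16
→ 01001111000100 = 5060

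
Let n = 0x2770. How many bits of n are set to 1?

7

0x2770 = 10011101110000
Count the 1s: 1 + 1 + 1 + 1 + 1 + 1 + 1 = 7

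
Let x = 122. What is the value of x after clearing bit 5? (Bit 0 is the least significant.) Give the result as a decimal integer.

x = 001111010
bit 5 is currently 1; clear it via x & ~(1 << 5) = x & ~32
→ 001011010 = 90

90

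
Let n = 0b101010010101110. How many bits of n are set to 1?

n = 101010010101110
Count the 1s: 1 + 1 + 1 + 1 + 1 + 1 + 1 + 1 = 8

8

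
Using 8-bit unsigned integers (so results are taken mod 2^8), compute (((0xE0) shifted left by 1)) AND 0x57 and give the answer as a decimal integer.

0xE0 = 11100000
→ shifted left by 1 (mod 2^8) → 11000000 = 192
0x57 = 01010111
→ AND → 01000000 = 64

64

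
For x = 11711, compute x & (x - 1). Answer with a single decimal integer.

x = 10110110111111 = 11711
x - 1 = 10110110111110
AND   = 10110110111110 = 11710
(x & (x - 1) clears the lowest set bit of x.)

11710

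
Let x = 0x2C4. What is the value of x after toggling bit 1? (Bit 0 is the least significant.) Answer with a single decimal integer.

710

x = 00001011000100
bit 1 is currently 0; toggle it via x ^ (1 << 1) = x ^ 2
→ 00001011000110 = 710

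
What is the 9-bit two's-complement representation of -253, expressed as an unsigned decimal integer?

253 in 9 bits: 011111101
Invert: 100000010
Add 1:  100000011 = 259
(Check: 2^9 - 253 = 512 - 253 = 259.)

259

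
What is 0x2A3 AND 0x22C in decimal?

544

0x2A3 = 1010100011
0x22C = 1000101100
AND → 1000100000 = 544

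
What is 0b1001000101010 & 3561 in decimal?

a = 1001000101010
3561 = 0110111101001
AND → 0000000101000 = 40

40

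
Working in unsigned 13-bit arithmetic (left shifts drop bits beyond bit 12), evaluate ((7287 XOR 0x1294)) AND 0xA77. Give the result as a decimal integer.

7287 = 1110001110111
0x1294 = 1001010010100
→ XOR → 0111011100011 = 3811
0xA77 = 0101001110111
→ AND → 0101001100011 = 2659

2659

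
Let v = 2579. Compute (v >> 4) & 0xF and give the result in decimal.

v = 101000010011
Shift right by 4: 10100001
Mask low 4 bits: 0001 = 1

1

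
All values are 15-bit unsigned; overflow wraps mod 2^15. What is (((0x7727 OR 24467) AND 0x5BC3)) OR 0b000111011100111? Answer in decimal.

0x7727 = 111011100100111
24467 = 101111110010011
→ OR → 111111110110111 = 32695
0x5BC3 = 101101111000011
→ AND → 101101110000011 = 23427
0b000111011100111 = 000111011100111
→ OR → 101111111100111 = 24551

24551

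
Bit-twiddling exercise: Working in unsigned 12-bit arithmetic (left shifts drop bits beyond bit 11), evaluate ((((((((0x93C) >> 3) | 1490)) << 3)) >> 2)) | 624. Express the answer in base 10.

1022

0x93C = 100100111100
→ >> 3 → 000100100111 = 295
1490 = 010111010010
→ | → 010111110111 = 1527
→ << 3 (mod 2^12) → 111110111000 = 4024
→ >> 2 → 001111101110 = 1006
624 = 001001110000
→ | → 001111111110 = 1022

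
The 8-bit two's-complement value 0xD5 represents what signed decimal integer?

pattern = 11010101 (MSB is 1 ⇒ negative)
Invert: 00101010, add 1 → 00101011 = 43, so the value is -43.
(Equivalently: 213 - 2^8 = 213 - 256 = -43.)

-43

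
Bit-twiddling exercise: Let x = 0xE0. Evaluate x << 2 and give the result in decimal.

896

0xE0 = 0011100000
shift left by 2 → 1110000000 = 896
(equivalently, 224 × 2^2 = 224 × 4)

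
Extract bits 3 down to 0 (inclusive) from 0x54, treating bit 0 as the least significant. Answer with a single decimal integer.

v = 01010100
Shift right by 0: 01010100
Mask low 4 bits: 0100 = 4

4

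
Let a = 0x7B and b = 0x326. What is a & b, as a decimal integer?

34

0x7B = 0001111011
0x326 = 1100100110
AND → 0000100010 = 34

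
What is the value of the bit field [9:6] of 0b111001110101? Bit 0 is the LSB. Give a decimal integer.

v = 111001110101
Shift right by 6: 111001
Mask low 4 bits: 1001 = 9

9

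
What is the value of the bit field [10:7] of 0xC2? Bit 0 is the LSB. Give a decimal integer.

v = 000011000010
Shift right by 7: 00001
Mask low 4 bits: 0001 = 1

1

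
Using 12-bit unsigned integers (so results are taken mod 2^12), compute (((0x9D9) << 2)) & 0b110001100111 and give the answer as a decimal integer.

1124

0x9D9 = 100111011001
→ << 2 (mod 2^12) → 011101100100 = 1892
0b110001100111 = 110001100111
→ & → 010001100100 = 1124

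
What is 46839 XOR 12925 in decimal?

46839 = 1011011011110111
12925 = 0011001001111101
XOR → 1000010010001010 = 33930

33930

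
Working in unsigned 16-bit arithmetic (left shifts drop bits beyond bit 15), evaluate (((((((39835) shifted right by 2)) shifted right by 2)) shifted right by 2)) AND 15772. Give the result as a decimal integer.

39835 = 1001101110011011
→ shifted right by 2 → 0010011011100110 = 9958
→ shifted right by 2 → 0000100110111001 = 2489
→ shifted right by 2 → 0000001001101110 = 622
15772 = 0011110110011100
→ AND → 0000000000001100 = 12

12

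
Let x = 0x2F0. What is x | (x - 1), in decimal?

x = 1011110000 = 752
x - 1 = 1011101111
OR    = 1011111111 = 767
(x | (x - 1) sets all bits below the lowest set bit.)

767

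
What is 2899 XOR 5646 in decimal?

7517

2899 = 0101101010011
5646 = 1011000001110
XOR → 1110101011101 = 7517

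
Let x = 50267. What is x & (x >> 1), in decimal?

16393

x = 1100010001011011 = 50267
x>>1 = 0110001000101101
AND  = 0100000000001001 = 16393
(x & (x >> 1) has a 1 wherever x has two consecutive 1 bits.)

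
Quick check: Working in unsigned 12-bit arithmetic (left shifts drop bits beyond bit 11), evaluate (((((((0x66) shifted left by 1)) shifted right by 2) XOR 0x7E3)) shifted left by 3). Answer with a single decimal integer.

0x66 = 000001100110
→ shifted left by 1 (mod 2^12) → 000011001100 = 204
→ shifted right by 2 → 000000110011 = 51
0x7E3 = 011111100011
→ XOR → 011111010000 = 2000
→ shifted left by 3 (mod 2^12) → 111010000000 = 3712

3712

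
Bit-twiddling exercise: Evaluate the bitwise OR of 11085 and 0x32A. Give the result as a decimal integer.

11085 = 10101101001101
0x32A = 00001100101010
 OR → 10101101101111 = 11119

11119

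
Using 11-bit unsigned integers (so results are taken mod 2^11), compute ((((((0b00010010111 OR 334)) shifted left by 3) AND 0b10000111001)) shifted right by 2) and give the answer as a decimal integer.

270

0b00010010111 = 00010010111
334 = 00101001110
→ OR → 00111011111 = 479
→ shifted left by 3 (mod 2^11) → 11011111000 = 1784
0b10000111001 = 10000111001
→ AND → 10000111000 = 1080
→ shifted right by 2 → 00100001110 = 270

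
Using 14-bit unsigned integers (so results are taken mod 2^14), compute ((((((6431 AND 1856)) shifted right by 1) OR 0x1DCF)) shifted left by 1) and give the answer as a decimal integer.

15262

6431 = 01100100011111
1856 = 00011101000000
→ AND → 00000100000000 = 256
→ shifted right by 1 → 00000010000000 = 128
0x1DCF = 01110111001111
→ OR → 01110111001111 = 7631
→ shifted left by 1 (mod 2^14) → 11101110011110 = 15262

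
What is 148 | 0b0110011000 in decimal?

148 = 010010100
b = 110011000
 OR → 110011100 = 412

412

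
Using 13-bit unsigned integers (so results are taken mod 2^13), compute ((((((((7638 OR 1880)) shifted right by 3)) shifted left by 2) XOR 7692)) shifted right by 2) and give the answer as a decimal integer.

7638 = 1110111010110
1880 = 0011101011000
→ OR → 1111111011110 = 8158
→ shifted right by 3 → 0001111111011 = 1019
→ shifted left by 2 (mod 2^13) → 0111111101100 = 4076
7692 = 1111000001100
→ XOR → 1000111100000 = 4576
→ shifted right by 2 → 0010001111000 = 1144

1144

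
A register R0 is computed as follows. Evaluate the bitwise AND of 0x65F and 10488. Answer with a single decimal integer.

0x65F = 00011001011111
10488 = 10100011111000
AND → 00000001011000 = 88

88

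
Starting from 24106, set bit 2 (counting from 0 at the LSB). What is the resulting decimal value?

24110

x = 101111000101010
bit 2 is currently 0; set it via x | (1 << 2) = x | 4
→ 101111000101110 = 24110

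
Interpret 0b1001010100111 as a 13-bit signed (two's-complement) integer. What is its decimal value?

pattern = 1001010100111 (MSB is 1 ⇒ negative)
Invert: 0110101011000, add 1 → 0110101011001 = 3417, so the value is -3417.
(Equivalently: 4775 - 2^13 = 4775 - 8192 = -3417.)

-3417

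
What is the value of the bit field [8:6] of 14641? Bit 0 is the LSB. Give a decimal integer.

v = 11100100110001
Shift right by 6: 11100100
Mask low 3 bits: 100 = 4

4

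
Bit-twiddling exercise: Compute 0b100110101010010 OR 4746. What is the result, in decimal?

24538

a = 100110101010010
4746 = 001001010001010
 OR → 101111111011010 = 24538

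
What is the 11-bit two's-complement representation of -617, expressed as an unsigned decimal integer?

1431

617 in 11 bits: 01001101001
Invert: 10110010110
Add 1:  10110010111 = 1431
(Check: 2^11 - 617 = 2048 - 617 = 1431.)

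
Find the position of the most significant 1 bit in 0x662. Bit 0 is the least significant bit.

0x662 = 11001100010
The topmost 1 is at position 10 (since 2^10 = 1024 ≤ 1634 < 2048).

10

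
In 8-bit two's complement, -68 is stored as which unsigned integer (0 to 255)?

68 in 8 bits: 01000100
Invert: 10111011
Add 1:  10111100 = 188
(Check: 2^8 - 68 = 256 - 68 = 188.)

188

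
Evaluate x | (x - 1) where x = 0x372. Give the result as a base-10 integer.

883

x = 1101110010 = 882
x - 1 = 1101110001
OR    = 1101110011 = 883
(x | (x - 1) sets all bits below the lowest set bit.)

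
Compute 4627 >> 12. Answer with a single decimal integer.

1

4627 = 1001000010011
shift right by 12 → 0000000000001 = 1
(equivalently, floor(4627 / 4096))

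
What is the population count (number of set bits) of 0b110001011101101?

9

n = 110001011101101
Count the 1s: 1 + 1 + 1 + 1 + 1 + 1 + 1 + 1 + 1 = 9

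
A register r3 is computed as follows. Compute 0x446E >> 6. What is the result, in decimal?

0x446E = 100010001101110
shift right by 6 → 000000100010001 = 273
(equivalently, floor(17518 / 64))

273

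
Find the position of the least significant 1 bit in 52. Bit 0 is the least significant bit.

2

52 = 110100
Trailing zeros: 2, so the lowest set bit is bit 2 (value 4).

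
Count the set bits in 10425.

7

10425 = 10100010111001
Count the 1s: 1 + 1 + 1 + 1 + 1 + 1 + 1 = 7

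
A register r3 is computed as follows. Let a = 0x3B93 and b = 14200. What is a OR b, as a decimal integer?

16379

0x3B93 = 11101110010011
14200 = 11011101111000
 OR → 11111111111011 = 16379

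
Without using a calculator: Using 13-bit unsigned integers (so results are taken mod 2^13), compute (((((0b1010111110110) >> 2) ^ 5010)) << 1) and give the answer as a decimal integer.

0b1010111110110 = 1010111110110
→ >> 2 → 0010101111101 = 1405
5010 = 1001110010010
→ ^ → 1011011101111 = 5871
→ << 1 (mod 2^13) → 0110111011110 = 3550

3550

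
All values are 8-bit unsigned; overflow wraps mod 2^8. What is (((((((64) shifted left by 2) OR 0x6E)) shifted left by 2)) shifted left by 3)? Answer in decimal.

192

64 = 01000000
→ shifted left by 2 (mod 2^8) → 00000000 = 0
0x6E = 01101110
→ OR → 01101110 = 110
→ shifted left by 2 (mod 2^8) → 10111000 = 184
→ shifted left by 3 (mod 2^8) → 11000000 = 192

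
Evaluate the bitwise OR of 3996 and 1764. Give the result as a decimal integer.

4092

3996 = 111110011100
1764 = 011011100100
 OR → 111111111100 = 4092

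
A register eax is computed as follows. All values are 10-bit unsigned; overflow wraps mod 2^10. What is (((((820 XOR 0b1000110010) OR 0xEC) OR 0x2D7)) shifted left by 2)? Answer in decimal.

820 = 1100110100
0b1000110010 = 1000110010
→ XOR → 0100000110 = 262
0xEC = 0011101100
→ OR → 0111101110 = 494
0x2D7 = 1011010111
→ OR → 1111111111 = 1023
→ shifted left by 2 (mod 2^10) → 1111111100 = 1020

1020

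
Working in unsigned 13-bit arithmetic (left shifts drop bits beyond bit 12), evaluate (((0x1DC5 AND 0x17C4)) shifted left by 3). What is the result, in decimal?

0x1DC5 = 1110111000101
0x17C4 = 1011111000100
→ AND → 1010111000100 = 5572
→ shifted left by 3 (mod 2^13) → 0111000100000 = 3616

3616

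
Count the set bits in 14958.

9

14958 = 11101001101110
Count the 1s: 1 + 1 + 1 + 1 + 1 + 1 + 1 + 1 + 1 = 9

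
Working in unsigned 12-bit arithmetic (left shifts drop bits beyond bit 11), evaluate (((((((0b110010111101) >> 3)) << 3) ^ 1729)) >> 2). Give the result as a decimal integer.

670

0b110010111101 = 110010111101
→ >> 3 → 000110010111 = 407
→ << 3 (mod 2^12) → 110010111000 = 3256
1729 = 011011000001
→ ^ → 101001111001 = 2681
→ >> 2 → 001010011110 = 670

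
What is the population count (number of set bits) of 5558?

5558 = 1010110110110
Count the 1s: 1 + 1 + 1 + 1 + 1 + 1 + 1 + 1 = 8

8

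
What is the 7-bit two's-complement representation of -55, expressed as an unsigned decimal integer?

55 in 7 bits: 0110111
Invert: 1001000
Add 1:  1001001 = 73
(Check: 2^7 - 55 = 128 - 55 = 73.)

73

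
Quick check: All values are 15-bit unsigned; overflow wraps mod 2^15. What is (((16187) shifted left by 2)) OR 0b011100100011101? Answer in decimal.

32253

16187 = 011111100111011
→ shifted left by 2 (mod 2^15) → 111110011101100 = 31980
0b011100100011101 = 011100100011101
→ OR → 111110111111101 = 32253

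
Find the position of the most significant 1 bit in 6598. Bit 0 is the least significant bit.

6598 = 1100111000110
The topmost 1 is at position 12 (since 2^12 = 4096 ≤ 6598 < 8192).

12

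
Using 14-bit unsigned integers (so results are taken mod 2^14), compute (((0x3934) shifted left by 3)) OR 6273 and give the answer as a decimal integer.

6561

0x3934 = 11100100110100
→ shifted left by 3 (mod 2^14) → 00100110100000 = 2464
6273 = 01100010000001
→ OR → 01100110100001 = 6561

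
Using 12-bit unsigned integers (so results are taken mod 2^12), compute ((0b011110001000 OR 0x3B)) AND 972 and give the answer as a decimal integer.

904

0b011110001000 = 011110001000
0x3B = 000000111011
→ OR → 011110111011 = 1979
972 = 001111001100
→ AND → 001110001000 = 904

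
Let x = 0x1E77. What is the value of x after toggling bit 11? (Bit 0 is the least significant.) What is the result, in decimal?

5751

x = 1111001110111
bit 11 is currently 1; toggle it via x ^ (1 << 11) = x ^ 2048
→ 1011001110111 = 5751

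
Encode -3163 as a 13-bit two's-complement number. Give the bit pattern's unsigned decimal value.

5029

3163 in 13 bits: 0110001011011
Invert: 1001110100100
Add 1:  1001110100101 = 5029
(Check: 2^13 - 3163 = 8192 - 3163 = 5029.)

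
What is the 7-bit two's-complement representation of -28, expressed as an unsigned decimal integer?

100

28 in 7 bits: 0011100
Invert: 1100011
Add 1:  1100100 = 100
(Check: 2^7 - 28 = 128 - 28 = 100.)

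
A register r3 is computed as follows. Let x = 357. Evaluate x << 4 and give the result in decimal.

5712

357 = 0000101100101
shift left by 4 → 1011001010000 = 5712
(equivalently, 357 × 2^4 = 357 × 16)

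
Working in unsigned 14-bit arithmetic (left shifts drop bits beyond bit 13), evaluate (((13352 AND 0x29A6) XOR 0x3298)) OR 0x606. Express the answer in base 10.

5822

13352 = 11010000101000
0x29A6 = 10100110100110
→ AND → 10000000100000 = 8224
0x3298 = 11001010011000
→ XOR → 01001010111000 = 4792
0x606 = 00011000000110
→ OR → 01011010111110 = 5822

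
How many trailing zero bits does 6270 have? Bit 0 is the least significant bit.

1

6270 = 1100001111110
Trailing zeros: 1, so the lowest set bit is bit 1 (value 2).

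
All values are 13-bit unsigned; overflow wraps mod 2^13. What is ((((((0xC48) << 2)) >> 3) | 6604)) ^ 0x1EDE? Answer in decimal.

0xC48 = 0110001001000
→ << 2 (mod 2^13) → 1000100100000 = 4384
→ >> 3 → 0001000100100 = 548
6604 = 1100111001100
→ | → 1101111101100 = 7148
0x1EDE = 1111011011110
→ ^ → 0010100110010 = 1330

1330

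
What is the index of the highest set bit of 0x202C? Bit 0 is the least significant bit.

13

0x202C = 10000000101100
The topmost 1 is at position 13 (since 2^13 = 8192 ≤ 8236 < 16384).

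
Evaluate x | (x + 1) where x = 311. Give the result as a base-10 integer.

319

x = 100110111 = 311
x + 1 = 100111000
OR    = 100111111 = 319
(x | (x + 1) sets the lowest cleared bit.)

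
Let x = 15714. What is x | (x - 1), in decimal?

15715

x = 11110101100010 = 15714
x - 1 = 11110101100001
OR    = 11110101100011 = 15715
(x | (x - 1) sets all bits below the lowest set bit.)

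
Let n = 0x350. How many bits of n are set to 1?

0x350 = 1101010000
Count the 1s: 1 + 1 + 1 + 1 = 4

4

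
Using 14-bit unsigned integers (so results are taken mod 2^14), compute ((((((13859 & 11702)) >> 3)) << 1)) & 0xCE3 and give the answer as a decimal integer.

2048

13859 = 11011000100011
11702 = 10110110110110
→ & → 10010000100010 = 9250
→ >> 3 → 00010010000100 = 1156
→ << 1 (mod 2^14) → 00100100001000 = 2312
0xCE3 = 00110011100011
→ & → 00100000000000 = 2048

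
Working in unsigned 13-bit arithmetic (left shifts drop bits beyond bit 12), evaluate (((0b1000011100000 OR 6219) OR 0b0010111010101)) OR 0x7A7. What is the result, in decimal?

8191

0b1000011100000 = 1000011100000
6219 = 1100001001011
→ OR → 1100011101011 = 6379
0b0010111010101 = 0010111010101
→ OR → 1110111111111 = 7679
0x7A7 = 0011110100111
→ OR → 1111111111111 = 8191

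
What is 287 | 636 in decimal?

895

287 = 0100011111
636 = 1001111100
 OR → 1101111111 = 895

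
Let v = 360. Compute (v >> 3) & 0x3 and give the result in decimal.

v = 101101000
Shift right by 3: 101101
Mask low 2 bits: 01 = 1

1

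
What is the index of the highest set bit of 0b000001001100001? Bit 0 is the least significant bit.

0b000001001100001 = 1001100001
The topmost 1 is at position 9 (since 2^9 = 512 ≤ 609 < 1024).

9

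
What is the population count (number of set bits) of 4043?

9

4043 = 111111001011
Count the 1s: 1 + 1 + 1 + 1 + 1 + 1 + 1 + 1 + 1 = 9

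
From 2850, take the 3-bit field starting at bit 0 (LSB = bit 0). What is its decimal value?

v = 101100100010
Shift right by 0: 101100100010
Mask low 3 bits: 010 = 2

2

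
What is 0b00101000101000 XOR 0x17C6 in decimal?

7662

a = 0101000101000
0x17C6 = 1011111000110
XOR → 1110111101110 = 7662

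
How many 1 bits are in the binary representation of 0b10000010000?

n = 10000010000
Count the 1s: 1 + 1 = 2

2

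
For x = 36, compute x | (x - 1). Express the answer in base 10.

39

x = 100100 = 36
x - 1 = 100011
OR    = 100111 = 39
(x | (x - 1) sets all bits below the lowest set bit.)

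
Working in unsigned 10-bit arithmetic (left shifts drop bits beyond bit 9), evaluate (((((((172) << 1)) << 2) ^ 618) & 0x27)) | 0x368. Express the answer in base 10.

874

172 = 0010101100
→ << 1 (mod 2^10) → 0101011000 = 344
→ << 2 (mod 2^10) → 0101100000 = 352
618 = 1001101010
→ ^ → 1100001010 = 778
0x27 = 0000100111
→ & → 0000000010 = 2
0x368 = 1101101000
→ | → 1101101010 = 874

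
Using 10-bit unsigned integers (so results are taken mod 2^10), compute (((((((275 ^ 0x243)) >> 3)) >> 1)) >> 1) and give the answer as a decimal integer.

26

275 = 0100010011
0x243 = 1001000011
→ ^ → 1101010000 = 848
→ >> 3 → 0001101010 = 106
→ >> 1 → 0000110101 = 53
→ >> 1 → 0000011010 = 26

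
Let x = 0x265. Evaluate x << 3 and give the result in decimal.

0x265 = 0001001100101
shift left by 3 → 1001100101000 = 4904
(equivalently, 613 × 2^3 = 613 × 8)

4904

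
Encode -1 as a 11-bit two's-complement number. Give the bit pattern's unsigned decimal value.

1 in 11 bits: 00000000001
Invert: 11111111110
Add 1:  11111111111 = 2047
(Check: 2^11 - 1 = 2048 - 1 = 2047.)

2047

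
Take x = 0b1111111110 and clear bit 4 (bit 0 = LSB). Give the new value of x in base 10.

1006

x = 1111111110
bit 4 is currently 1; clear it via x & ~(1 << 4) = x & ~16
→ 1111101110 = 1006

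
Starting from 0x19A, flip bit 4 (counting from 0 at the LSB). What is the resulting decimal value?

x = 0110011010
bit 4 is currently 1; toggle it via x ^ (1 << 4) = x ^ 16
→ 0110001010 = 394

394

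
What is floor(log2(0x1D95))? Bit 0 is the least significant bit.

0x1D95 = 1110110010101
The topmost 1 is at position 12 (since 2^12 = 4096 ≤ 7573 < 8192).

12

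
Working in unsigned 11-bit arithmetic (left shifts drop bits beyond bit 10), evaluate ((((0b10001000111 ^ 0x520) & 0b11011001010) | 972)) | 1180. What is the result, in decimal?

0b10001000111 = 10001000111
0x520 = 10100100000
→ ^ → 00101100111 = 359
0b11011001010 = 11011001010
→ & → 00001000010 = 66
972 = 01111001100
→ | → 01111001110 = 974
1180 = 10010011100
→ | → 11111011110 = 2014

2014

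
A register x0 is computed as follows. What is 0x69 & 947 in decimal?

0x69 = 0001101001
947 = 1110110011
AND → 0000100001 = 33

33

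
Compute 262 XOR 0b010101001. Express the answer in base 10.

431

262 = 100000110
b = 010101001
XOR → 110101111 = 431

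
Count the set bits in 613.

613 = 1001100101
Count the 1s: 1 + 1 + 1 + 1 + 1 = 5

5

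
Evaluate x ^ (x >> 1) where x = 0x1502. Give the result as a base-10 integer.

8067

x = 1010100000010 = 5378
x>>1 = 0101010000001
XOR  = 1111110000011 = 8067
(x ^ (x >> 1) gives the standard binary-reflected Gray code of x.)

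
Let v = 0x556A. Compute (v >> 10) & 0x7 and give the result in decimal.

v = 101010101101010
Shift right by 10: 10101
Mask low 3 bits: 101 = 5

5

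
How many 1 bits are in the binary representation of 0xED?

0xED = 11101101
Count the 1s: 1 + 1 + 1 + 1 + 1 + 1 = 6

6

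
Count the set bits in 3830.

9

3830 = 111011110110
Count the 1s: 1 + 1 + 1 + 1 + 1 + 1 + 1 + 1 + 1 = 9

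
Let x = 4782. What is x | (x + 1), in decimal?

x = 1001010101110 = 4782
x + 1 = 1001010101111
OR    = 1001010101111 = 4783
(x | (x + 1) sets the lowest cleared bit.)

4783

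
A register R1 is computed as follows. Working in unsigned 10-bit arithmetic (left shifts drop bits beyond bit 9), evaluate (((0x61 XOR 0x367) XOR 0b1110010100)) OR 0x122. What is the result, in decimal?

434

0x61 = 0001100001
0x367 = 1101100111
→ XOR → 1100000110 = 774
0b1110010100 = 1110010100
→ XOR → 0010010010 = 146
0x122 = 0100100010
→ OR → 0110110010 = 434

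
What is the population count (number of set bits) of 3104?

3104 = 110000100000
Count the 1s: 1 + 1 + 1 = 3

3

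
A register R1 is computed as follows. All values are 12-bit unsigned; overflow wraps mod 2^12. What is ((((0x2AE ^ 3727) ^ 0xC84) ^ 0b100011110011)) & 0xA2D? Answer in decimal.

0x2AE = 001010101110
3727 = 111010001111
→ ^ → 110000100001 = 3105
0xC84 = 110010000100
→ ^ → 000010100101 = 165
0b100011110011 = 100011110011
→ ^ → 100001010110 = 2134
0xA2D = 101000101101
→ & → 100000000100 = 2052

2052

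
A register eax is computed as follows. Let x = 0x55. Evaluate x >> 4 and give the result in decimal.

0x55 = 1010101
shift right by 4 → 0000101 = 5
(equivalently, floor(85 / 16))

5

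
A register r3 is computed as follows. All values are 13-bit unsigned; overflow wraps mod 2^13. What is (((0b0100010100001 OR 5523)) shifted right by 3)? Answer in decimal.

0b0100010100001 = 0100010100001
5523 = 1010110010011
→ OR → 1110110110011 = 7603
→ shifted right by 3 → 0001110110110 = 950

950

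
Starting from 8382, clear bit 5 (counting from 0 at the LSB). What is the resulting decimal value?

x = 010000010111110
bit 5 is currently 1; clear it via x & ~(1 << 5) = x & ~32
→ 010000010011110 = 8350

8350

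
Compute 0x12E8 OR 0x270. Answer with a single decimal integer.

4856

0x12E8 = 1001011101000
0x270 = 0001001110000
 OR → 1001011111000 = 4856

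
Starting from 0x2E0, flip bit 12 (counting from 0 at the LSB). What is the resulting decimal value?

x = 0000001011100000
bit 12 is currently 0; toggle it via x ^ (1 << 12) = x ^ 4096
→ 0001001011100000 = 4832

4832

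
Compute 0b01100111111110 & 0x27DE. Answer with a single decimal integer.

a = 01100111111110
0x27DE = 10011111011110
AND → 00000111011110 = 478

478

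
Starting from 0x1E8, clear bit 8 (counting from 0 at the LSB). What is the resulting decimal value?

x = 0111101000
bit 8 is currently 1; clear it via x & ~(1 << 8) = x & ~256
→ 0011101000 = 232

232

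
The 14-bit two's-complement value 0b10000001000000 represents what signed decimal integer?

pattern = 10000001000000 (MSB is 1 ⇒ negative)
Invert: 01111110111111, add 1 → 01111111000000 = 8128, so the value is -8128.
(Equivalently: 8256 - 2^14 = 8256 - 16384 = -8128.)

-8128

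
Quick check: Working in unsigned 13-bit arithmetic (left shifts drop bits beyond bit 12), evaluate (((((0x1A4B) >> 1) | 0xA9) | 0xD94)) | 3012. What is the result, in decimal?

0x1A4B = 1101001001011
→ >> 1 → 0110100100101 = 3365
0xA9 = 0000010101001
→ | → 0110110101101 = 3501
0xD94 = 0110110010100
→ | → 0110110111101 = 3517
3012 = 0101111000100
→ | → 0111111111101 = 4093

4093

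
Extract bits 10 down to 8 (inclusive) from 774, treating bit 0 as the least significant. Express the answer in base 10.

3

v = 00001100000110
Shift right by 8: 000011
Mask low 3 bits: 011 = 3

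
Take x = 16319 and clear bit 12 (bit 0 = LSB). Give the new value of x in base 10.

x = 11111110111111
bit 12 is currently 1; clear it via x & ~(1 << 12) = x & ~4096
→ 10111110111111 = 12223

12223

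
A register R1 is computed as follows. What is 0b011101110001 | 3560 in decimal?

4089

a = 011101110001
3560 = 110111101000
 OR → 111111111001 = 4089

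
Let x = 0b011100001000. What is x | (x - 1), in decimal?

x = 11100001000 = 1800
x - 1 = 11100000111
OR    = 11100001111 = 1807
(x | (x - 1) sets all bits below the lowest set bit.)

1807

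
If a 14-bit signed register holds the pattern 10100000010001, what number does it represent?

-6127

pattern = 10100000010001 (MSB is 1 ⇒ negative)
Invert: 01011111101110, add 1 → 01011111101111 = 6127, so the value is -6127.
(Equivalently: 10257 - 2^14 = 10257 - 16384 = -6127.)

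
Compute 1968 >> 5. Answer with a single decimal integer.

1968 = 11110110000
shift right by 5 → 00000111101 = 61
(equivalently, floor(1968 / 32))

61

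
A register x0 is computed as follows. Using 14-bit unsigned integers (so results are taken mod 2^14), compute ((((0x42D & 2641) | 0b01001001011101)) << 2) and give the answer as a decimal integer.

0x42D = 00010000101101
2641 = 00101001010001
→ & → 00000000000001 = 1
0b01001001011101 = 01001001011101
→ | → 01001001011101 = 4701
→ << 2 (mod 2^14) → 00100101110100 = 2420

2420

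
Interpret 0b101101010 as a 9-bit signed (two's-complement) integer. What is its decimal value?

-150

pattern = 101101010 (MSB is 1 ⇒ negative)
Invert: 010010101, add 1 → 010010110 = 150, so the value is -150.
(Equivalently: 362 - 2^9 = 362 - 512 = -150.)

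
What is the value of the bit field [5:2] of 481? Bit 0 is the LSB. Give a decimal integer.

v = 0111100001
Shift right by 2: 01111000
Mask low 4 bits: 1000 = 8

8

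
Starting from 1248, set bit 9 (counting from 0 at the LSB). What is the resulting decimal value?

1760

x = 010011100000
bit 9 is currently 0; set it via x | (1 << 9) = x | 512
→ 011011100000 = 1760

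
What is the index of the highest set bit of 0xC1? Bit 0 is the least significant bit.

7

0xC1 = 11000001
The topmost 1 is at position 7 (since 2^7 = 128 ≤ 193 < 256).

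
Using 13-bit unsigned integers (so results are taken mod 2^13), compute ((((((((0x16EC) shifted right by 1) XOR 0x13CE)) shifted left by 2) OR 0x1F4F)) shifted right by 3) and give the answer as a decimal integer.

1021

0x16EC = 1011011101100
→ shifted right by 1 → 0101101110110 = 2934
0x13CE = 1001111001110
→ XOR → 1100010111000 = 6328
→ shifted left by 2 (mod 2^13) → 0001011100000 = 736
0x1F4F = 1111101001111
→ OR → 1111111101111 = 8175
→ shifted right by 3 → 0001111111101 = 1021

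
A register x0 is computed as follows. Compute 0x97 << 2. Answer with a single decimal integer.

0x97 = 0010010111
shift left by 2 → 1001011100 = 604
(equivalently, 151 × 2^2 = 151 × 4)

604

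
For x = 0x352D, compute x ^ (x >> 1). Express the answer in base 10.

x = 11010100101101 = 13613
x>>1 = 01101010010110
XOR  = 10111110111011 = 12219
(x ^ (x >> 1) gives the standard binary-reflected Gray code of x.)

12219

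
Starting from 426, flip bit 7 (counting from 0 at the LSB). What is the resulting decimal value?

x = 110101010
bit 7 is currently 1; toggle it via x ^ (1 << 7) = x ^ 128
→ 100101010 = 298

298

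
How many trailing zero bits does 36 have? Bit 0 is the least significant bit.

36 = 100100
Trailing zeros: 2, so the lowest set bit is bit 2 (value 4).

2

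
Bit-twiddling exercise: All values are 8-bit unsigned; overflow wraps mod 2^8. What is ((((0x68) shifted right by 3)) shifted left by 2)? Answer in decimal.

0x68 = 01101000
→ shifted right by 3 → 00001101 = 13
→ shifted left by 2 (mod 2^8) → 00110100 = 52

52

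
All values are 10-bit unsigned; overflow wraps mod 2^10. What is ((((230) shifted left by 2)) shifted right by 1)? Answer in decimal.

460

230 = 0011100110
→ shifted left by 2 (mod 2^10) → 1110011000 = 920
→ shifted right by 1 → 0111001100 = 460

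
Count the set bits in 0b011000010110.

5

n = 11000010110
Count the 1s: 1 + 1 + 1 + 1 + 1 = 5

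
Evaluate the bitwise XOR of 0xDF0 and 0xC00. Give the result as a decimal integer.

0xDF0 = 110111110000
0xC00 = 110000000000
XOR → 000111110000 = 496

496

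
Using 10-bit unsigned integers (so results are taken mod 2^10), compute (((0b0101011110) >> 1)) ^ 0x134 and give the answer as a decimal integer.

0b0101011110 = 0101011110
→ >> 1 → 0010101111 = 175
0x134 = 0100110100
→ ^ → 0110011011 = 411

411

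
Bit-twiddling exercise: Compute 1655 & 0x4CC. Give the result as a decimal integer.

1092

1655 = 11001110111
0x4CC = 10011001100
AND → 10001000100 = 1092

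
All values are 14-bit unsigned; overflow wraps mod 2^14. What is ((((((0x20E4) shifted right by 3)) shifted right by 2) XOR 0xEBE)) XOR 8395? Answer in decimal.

12146

0x20E4 = 10000011100100
→ shifted right by 3 → 00010000011100 = 1052
→ shifted right by 2 → 00000100000111 = 263
0xEBE = 00111010111110
→ XOR → 00111110111001 = 4025
8395 = 10000011001011
→ XOR → 10111101110010 = 12146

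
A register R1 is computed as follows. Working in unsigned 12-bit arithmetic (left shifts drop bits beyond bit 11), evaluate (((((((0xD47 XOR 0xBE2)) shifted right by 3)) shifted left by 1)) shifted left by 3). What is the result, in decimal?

0xD47 = 110101000111
0xBE2 = 101111100010
→ XOR → 011010100101 = 1701
→ shifted right by 3 → 000011010100 = 212
→ shifted left by 1 (mod 2^12) → 000110101000 = 424
→ shifted left by 3 (mod 2^12) → 110101000000 = 3392

3392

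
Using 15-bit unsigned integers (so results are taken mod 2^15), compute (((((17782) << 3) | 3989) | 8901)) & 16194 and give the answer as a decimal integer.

17782 = 100010101110110
→ << 3 (mod 2^15) → 010101110110000 = 11184
3989 = 000111110010101
→ | → 010111110110101 = 12213
8901 = 010001011000101
→ | → 010111111110101 = 12277
16194 = 011111101000010
→ & → 010111101000000 = 12096

12096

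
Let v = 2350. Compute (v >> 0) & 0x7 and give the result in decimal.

v = 0100100101110
Shift right by 0: 0100100101110
Mask low 3 bits: 110 = 6

6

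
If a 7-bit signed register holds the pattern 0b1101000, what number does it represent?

-24

pattern = 1101000 (MSB is 1 ⇒ negative)
Invert: 0010111, add 1 → 0011000 = 24, so the value is -24.
(Equivalently: 104 - 2^7 = 104 - 128 = -24.)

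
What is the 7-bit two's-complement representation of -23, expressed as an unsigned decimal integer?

105

23 in 7 bits: 0010111
Invert: 1101000
Add 1:  1101001 = 105
(Check: 2^7 - 23 = 128 - 23 = 105.)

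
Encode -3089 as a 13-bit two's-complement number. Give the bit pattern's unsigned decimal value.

3089 in 13 bits: 0110000010001
Invert: 1001111101110
Add 1:  1001111101111 = 5103
(Check: 2^13 - 3089 = 8192 - 3089 = 5103.)

5103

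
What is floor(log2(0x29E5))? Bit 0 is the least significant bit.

13

0x29E5 = 10100111100101
The topmost 1 is at position 13 (since 2^13 = 8192 ≤ 10725 < 16384).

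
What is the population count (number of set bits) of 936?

936 = 1110101000
Count the 1s: 1 + 1 + 1 + 1 + 1 = 5

5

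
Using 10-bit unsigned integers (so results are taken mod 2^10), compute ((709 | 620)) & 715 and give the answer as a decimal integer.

709 = 1011000101
620 = 1001101100
→ | → 1011101101 = 749
715 = 1011001011
→ & → 1011001001 = 713

713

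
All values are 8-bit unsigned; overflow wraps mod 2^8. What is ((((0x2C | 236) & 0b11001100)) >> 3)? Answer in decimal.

25

0x2C = 00101100
236 = 11101100
→ | → 11101100 = 236
0b11001100 = 11001100
→ & → 11001100 = 204
→ >> 3 → 00011001 = 25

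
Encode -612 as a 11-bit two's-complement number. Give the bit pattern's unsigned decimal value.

1436

612 in 11 bits: 01001100100
Invert: 10110011011
Add 1:  10110011100 = 1436
(Check: 2^11 - 612 = 2048 - 612 = 1436.)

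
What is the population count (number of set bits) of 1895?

1895 = 11101100111
Count the 1s: 1 + 1 + 1 + 1 + 1 + 1 + 1 + 1 = 8

8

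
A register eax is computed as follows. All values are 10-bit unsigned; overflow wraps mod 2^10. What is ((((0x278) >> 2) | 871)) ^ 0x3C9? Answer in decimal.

54

0x278 = 1001111000
→ >> 2 → 0010011110 = 158
871 = 1101100111
→ | → 1111111111 = 1023
0x3C9 = 1111001001
→ ^ → 0000110110 = 54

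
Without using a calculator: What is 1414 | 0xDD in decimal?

1503

1414 = 10110000110
0xDD = 00011011101
 OR → 10111011111 = 1503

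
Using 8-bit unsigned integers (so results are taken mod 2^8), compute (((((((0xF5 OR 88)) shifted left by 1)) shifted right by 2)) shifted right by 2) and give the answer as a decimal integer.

15

0xF5 = 11110101
88 = 01011000
→ OR → 11111101 = 253
→ shifted left by 1 (mod 2^8) → 11111010 = 250
→ shifted right by 2 → 00111110 = 62
→ shifted right by 2 → 00001111 = 15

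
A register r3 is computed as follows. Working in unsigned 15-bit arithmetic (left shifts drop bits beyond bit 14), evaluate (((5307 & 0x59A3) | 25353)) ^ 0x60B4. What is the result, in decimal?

5307 = 001010010111011
0x59A3 = 101100110100011
→ & → 001000010100011 = 4259
25353 = 110001100001001
→ | → 111001110101011 = 29611
0x60B4 = 110000010110100
→ ^ → 001001100011111 = 4895

4895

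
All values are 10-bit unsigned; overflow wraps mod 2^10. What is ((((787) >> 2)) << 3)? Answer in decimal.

544

787 = 1100010011
→ >> 2 → 0011000100 = 196
→ << 3 (mod 2^10) → 1000100000 = 544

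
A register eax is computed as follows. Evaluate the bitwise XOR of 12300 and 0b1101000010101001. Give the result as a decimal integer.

12300 = 0011000000001100
b = 1101000010101001
XOR → 1110000010100101 = 57509

57509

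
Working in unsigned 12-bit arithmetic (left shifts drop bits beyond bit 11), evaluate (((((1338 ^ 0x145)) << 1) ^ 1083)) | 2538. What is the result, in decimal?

3567

1338 = 010100111010
0x145 = 000101000101
→ ^ → 010001111111 = 1151
→ << 1 (mod 2^12) → 100011111110 = 2302
1083 = 010000111011
→ ^ → 110011000101 = 3269
2538 = 100111101010
→ | → 110111101111 = 3567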